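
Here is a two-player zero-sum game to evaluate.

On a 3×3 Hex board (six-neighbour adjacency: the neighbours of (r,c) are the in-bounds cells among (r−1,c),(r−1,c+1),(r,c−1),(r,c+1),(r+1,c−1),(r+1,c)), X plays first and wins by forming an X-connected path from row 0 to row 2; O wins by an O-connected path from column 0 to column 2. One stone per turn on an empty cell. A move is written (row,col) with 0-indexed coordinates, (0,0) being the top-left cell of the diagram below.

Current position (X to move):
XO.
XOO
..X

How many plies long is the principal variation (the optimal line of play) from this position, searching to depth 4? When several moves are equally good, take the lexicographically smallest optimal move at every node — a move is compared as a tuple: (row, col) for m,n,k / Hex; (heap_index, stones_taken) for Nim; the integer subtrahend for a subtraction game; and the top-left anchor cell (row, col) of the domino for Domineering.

PV length from [XO./XOO/..X]: 1 ply

[XO./XOO/..X] X move#1: (0,2):-1/XOX/XOO/..X, (2,0):+1/XO./XOO/X.X*, (2,1):-1/XO./XOO/.XX
[XO./XOO/X.X] end (terminal -1, O#2); searched XO./XOO/..X to 4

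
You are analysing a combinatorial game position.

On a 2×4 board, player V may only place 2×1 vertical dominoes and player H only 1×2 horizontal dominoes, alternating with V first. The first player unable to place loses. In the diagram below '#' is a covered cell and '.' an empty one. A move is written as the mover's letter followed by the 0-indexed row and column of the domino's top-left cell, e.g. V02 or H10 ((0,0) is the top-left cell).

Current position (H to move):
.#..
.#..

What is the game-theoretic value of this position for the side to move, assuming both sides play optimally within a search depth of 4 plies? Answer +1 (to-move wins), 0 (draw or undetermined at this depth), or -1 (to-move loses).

[.#../.#..] H move#1: H02:+1/.###/.#..*, H12:+1/.#../.###
[.###/.#..] V move#2: V00:-1/####/##..*
[####/##..] H move#3: H12:+1/####/####*
[####/####] end (terminal -1, V#4); searched .#../.#.. to 4

value(.#../.#.., H) = +1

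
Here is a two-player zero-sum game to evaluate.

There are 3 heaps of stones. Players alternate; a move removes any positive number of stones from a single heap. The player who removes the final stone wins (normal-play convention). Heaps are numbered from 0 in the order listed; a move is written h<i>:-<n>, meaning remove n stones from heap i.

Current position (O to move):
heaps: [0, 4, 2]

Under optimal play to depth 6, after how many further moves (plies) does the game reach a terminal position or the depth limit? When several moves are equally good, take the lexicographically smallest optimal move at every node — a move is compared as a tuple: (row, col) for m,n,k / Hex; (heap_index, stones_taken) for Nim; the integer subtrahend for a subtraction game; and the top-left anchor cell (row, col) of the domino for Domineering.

PV length from [(0,4,2)]: 5 plies

p1 O@[(0,4,2)]: h1:-1[(0,3,2)]-1 h1:-2[(0,2,2)]+1* h1:-3[(0,1,2)]-1 h1:-4[(0,0,2)]-1 h2:-1[(0,4,1)]-1 h2:-2[(0,4,0)]-1
p2 X@[(0,2,2)]: h1:-1[(0,1,2)]-1* h1:-2[(0,0,2)]-1 h2:-1[(0,2,1)]-1 h2:-2[(0,2,0)]-1
p3 O@[(0,1,2)]: h1:-1[(0,0,2)]-1 h2:-1[(0,1,1)]+1* h2:-2[(0,1,0)]-1
p4 X@[(0,1,1)]: h1:-1[(0,0,1)]-1* h2:-1[(0,1,0)]-1
p5 O@[(0,0,1)]: h2:-1[(0,0,0)]+1*
p6 X@[(0,0,0)] terminal -1; root [(0,4,2)] d6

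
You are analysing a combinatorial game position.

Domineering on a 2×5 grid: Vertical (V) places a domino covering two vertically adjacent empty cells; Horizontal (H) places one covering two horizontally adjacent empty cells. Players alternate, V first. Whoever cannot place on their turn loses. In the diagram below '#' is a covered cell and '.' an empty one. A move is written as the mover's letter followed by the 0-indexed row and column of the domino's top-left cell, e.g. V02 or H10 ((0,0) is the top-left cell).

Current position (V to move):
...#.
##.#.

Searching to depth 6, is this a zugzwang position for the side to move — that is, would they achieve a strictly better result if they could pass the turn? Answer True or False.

ply 1, V at ...#./##.#. | V02=+1→..##./####.*; V04=-1→...##/##.##
ply 2, H at ..##./####. | H00=-1→####./####.*
ply 3, V at ####./####. | V04=+1→#####/#####*
ply 4: #####/##### is terminal -1 (H); from ...#./##.#. depth 6
pass branch (H moves first from the same position):
  | ply 1, H at ...#./##.#. | H00=-1→##.#./##.#.*; H01=-1→.###./##.#.
  | ply 2, V at ##.#./##.#. | V02=+1→####./####.*; V04=+1→##.##/##.##
  | ply 3: ####./####. is terminal -1 (H); from ...#./##.#. depth 6
V moving scores +1; V passing scores +1

zugzwang(...#./##.#., V) = False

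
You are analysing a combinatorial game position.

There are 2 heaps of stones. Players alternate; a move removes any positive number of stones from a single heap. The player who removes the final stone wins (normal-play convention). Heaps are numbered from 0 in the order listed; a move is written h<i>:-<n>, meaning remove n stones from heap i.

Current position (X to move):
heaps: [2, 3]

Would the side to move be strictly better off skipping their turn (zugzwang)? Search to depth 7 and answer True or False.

zugzwang((2,3), X) = False

ply 1, X at (2,3) | h0:-1=-1→(1,3); h0:-2=-1→(0,3); h1:-1=+1→(2,2)*; h1:-2=-1→(2,1); h1:-3=-1→(2,0)
ply 2, O at (2,2) | h0:-1=-1→(1,2)*; h0:-2=-1→(0,2); h1:-1=-1→(2,1); h1:-2=-1→(2,0)
ply 3, X at (1,2) | h0:-1=-1→(0,2); h1:-1=+1→(1,1)*; h1:-2=-1→(1,0)
ply 4, O at (1,1) | h0:-1=-1→(0,1)*; h1:-1=-1→(1,0)
ply 5, X at (0,1) | h1:-1=+1→(0,0)*
ply 6: (0,0) is terminal -1 (O); from (2,3) depth 7
suppose X passes — search the same position with O to move:
pass> ply 1, O at (2,3) | h0:-1=-1→(1,3); h0:-2=-1→(0,3); h1:-1=+1→(2,2)*; h1:-2=-1→(2,1); h1:-3=-1→(2,0)
pass> ply 2, X at (2,2) | h0:-1=-1→(1,2)*; h0:-2=-1→(0,2); h1:-1=-1→(2,1); h1:-2=-1→(2,0)
pass> ply 3, O at (1,2) | h0:-1=-1→(0,2); h1:-1=+1→(1,1)*; h1:-2=-1→(1,0)
pass> ply 4, X at (1,1) | h0:-1=-1→(0,1)*; h1:-1=-1→(1,0)
pass> ply 5, O at (0,1) | h1:-1=+1→(0,0)*
pass> ply 6: (0,0) is terminal -1 (X); from (2,3) depth 7
for X: play +1, pass -1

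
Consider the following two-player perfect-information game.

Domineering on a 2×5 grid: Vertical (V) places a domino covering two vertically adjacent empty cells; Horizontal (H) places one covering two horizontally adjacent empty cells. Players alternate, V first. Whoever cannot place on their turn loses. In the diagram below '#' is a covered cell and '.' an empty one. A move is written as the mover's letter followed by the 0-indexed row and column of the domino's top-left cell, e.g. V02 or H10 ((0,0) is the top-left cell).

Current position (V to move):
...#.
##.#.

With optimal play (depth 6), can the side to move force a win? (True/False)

V winning at [...#./##.#.]: True

ply 1, V at ...#./##.#. | V02=+1→..##./####.*; V04=-1→...##/##.##
ply 2, H at ..##./####. | H00=-1→####./####.*
ply 3, V at ####./####. | V04=+1→#####/#####*
ply 4: #####/##### is terminal -1 (H); from ...#./##.#. depth 6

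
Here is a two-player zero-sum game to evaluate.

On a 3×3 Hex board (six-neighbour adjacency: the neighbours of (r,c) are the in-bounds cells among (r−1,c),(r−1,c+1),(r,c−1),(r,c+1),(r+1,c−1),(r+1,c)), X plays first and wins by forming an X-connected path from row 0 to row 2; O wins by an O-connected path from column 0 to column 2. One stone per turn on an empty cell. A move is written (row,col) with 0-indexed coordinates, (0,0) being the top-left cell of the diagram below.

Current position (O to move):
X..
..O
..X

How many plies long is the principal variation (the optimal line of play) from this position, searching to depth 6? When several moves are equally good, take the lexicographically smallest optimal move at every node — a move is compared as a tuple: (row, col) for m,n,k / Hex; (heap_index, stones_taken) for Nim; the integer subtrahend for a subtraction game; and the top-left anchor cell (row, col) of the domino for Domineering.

p1 O@[X../..O/..X]: (0,1)[XO./..O/..X]-1 (0,2)[X.O/..O/..X]-1 (1,0)[X../O.O/..X]-1 (1,1)[X../.OO/..X]+1* (2,0)[X../..O/O.X]+1 (2,1)[X../..O/.OX]-1
p2 X@[X../.OO/..X]: (0,1)[XX./.OO/..X]-1* (0,2)[X.X/.OO/..X]-1 (1,0)[X../XOO/..X]-1 (2,0)[X../.OO/X.X]-1 (2,1)[X../.OO/.XX]-1
p3 O@[XX./.OO/..X]: (0,2)[XXO/.OO/..X]+1* (1,0)[XX./OOO/..X]+1 (2,0)[XX./.OO/O.X]+1 (2,1)[XX./.OO/.OX]+1
p4 X@[XXO/.OO/..X]: (1,0)[XXO/XOO/..X]-1* (2,0)[XXO/.OO/X.X]-1 (2,1)[XXO/.OO/.XX]-1
p5 O@[XXO/XOO/..X]: (2,0)[XXO/XOO/O.X]+1* (2,1)[XXO/XOO/.OX]-1
p6 X@[XXO/XOO/O.X] terminal -1; root [X../..O/..X] d6

PV length from [X../..O/..X]: 5 plies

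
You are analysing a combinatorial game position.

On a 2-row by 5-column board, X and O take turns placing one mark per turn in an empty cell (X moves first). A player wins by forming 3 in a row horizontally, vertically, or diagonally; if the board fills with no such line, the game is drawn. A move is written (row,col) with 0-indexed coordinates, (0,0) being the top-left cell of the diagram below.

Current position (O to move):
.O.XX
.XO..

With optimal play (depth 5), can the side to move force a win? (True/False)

O winning at [.O.XX/.XO..]: False

ply 1, O at .O.XX/.XO.. | (0,0)=-1→OO.XX/.XO..; (0,2)=+0→.OOXX/.XO..*; (1,0)=-1→.O.XX/OXO..; (1,3)=-1→.O.XX/.XOO.; (1,4)=-1→.O.XX/.XO.O
ply 2, X at .OOXX/.XO.. | (0,0)=+0→XOOXX/.XO..*; (1,0)=-1→.OOXX/XXO..; (1,3)=-1→.OOXX/.XOX.; (1,4)=-1→.OOXX/.XO.X
ply 3, O at XOOXX/.XO.. | (1,0)=+0→XOOXX/OXO..*; (1,3)=+0→XOOXX/.XOO.; (1,4)=+0→XOOXX/.XO.O
ply 4, X at XOOXX/OXO.. | (1,3)=+0→XOOXX/OXOX.*; (1,4)=+0→XOOXX/OXO.X
ply 5, O at XOOXX/OXOX. | (1,4)=+0→XOOXX/OXOXO*
ply 6: XOOXX/OXOXO is terminal +0 (X); from .O.XX/.XO.. depth 5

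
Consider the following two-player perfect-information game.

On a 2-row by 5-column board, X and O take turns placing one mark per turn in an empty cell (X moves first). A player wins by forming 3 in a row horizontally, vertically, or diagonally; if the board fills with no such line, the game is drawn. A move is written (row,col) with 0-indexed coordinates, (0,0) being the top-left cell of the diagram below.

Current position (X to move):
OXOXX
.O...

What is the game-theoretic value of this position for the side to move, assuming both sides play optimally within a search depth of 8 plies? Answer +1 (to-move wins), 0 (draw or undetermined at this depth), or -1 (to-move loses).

value(OXOXX/.O..., X) = 0

[OXOXX/.O...] X move#1: (1,0):+0/OXOXX/XO...*, (1,2):+0/OXOXX/.OX.., (1,3):+0/OXOXX/.O.X., (1,4):-1/OXOXX/.O..X
[OXOXX/XO...] O move#2: (1,2):+0/OXOXX/XOO..*, (1,3):+0/OXOXX/XO.O., (1,4):+0/OXOXX/XO..O
[OXOXX/XOO..] X move#3: (1,3):+0/OXOXX/XOOX.*, (1,4):-1/OXOXX/XOO.X
[OXOXX/XOOX.] O move#4: (1,4):+0/OXOXX/XOOXO*
[OXOXX/XOOXO] end (terminal +0, X#5); searched OXOXX/.O... to 8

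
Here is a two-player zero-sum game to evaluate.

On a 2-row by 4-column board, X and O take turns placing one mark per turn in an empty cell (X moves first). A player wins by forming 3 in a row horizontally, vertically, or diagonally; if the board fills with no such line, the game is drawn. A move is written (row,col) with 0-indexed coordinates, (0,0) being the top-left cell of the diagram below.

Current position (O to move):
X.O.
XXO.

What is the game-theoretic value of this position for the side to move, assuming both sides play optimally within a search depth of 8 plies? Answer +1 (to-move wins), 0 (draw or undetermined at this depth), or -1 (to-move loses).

ply 1, O at X.O./XXO. | (0,1)=+0→XOO./XXO.*; (0,3)=+0→X.OO/XXO.; (1,3)=+0→X.O./XXOO
ply 2, X at XOO./XXO. | (0,3)=+0→XOOX/XXO.*; (1,3)=-1→XOO./XXOX
ply 3, O at XOOX/XXO. | (1,3)=+0→XOOX/XXOO*
ply 4: XOOX/XXOO is terminal +0 (X); from X.O./XXO. depth 8

value(X.O./XXO., O) = 0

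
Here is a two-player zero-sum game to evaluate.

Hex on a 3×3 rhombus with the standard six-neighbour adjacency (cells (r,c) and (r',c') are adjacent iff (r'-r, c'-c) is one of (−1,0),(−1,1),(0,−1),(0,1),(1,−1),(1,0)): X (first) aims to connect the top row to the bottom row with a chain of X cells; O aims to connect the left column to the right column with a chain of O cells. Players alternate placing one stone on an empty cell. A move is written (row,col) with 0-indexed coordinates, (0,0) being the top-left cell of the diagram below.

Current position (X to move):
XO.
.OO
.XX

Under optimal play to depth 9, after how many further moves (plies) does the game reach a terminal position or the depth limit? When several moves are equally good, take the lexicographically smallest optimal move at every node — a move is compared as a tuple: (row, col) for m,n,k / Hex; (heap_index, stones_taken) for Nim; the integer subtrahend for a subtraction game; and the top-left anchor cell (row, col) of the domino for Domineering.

PV length from [XO./.OO/.XX]: 2 plies

[XO./.OO/.XX] X move#1: (0,2):-1/XOX/.OO/.XX*, (1,0):-1/XO./XOO/.XX, (2,0):-1/XO./.OO/XXX
[XOX/.OO/.XX] O move#2: (1,0):+1/XOX/OOO/.XX*, (2,0):+1/XOX/.OO/OXX
[XOX/OOO/.XX] end (terminal -1, X#3); searched XO./.OO/.XX to 9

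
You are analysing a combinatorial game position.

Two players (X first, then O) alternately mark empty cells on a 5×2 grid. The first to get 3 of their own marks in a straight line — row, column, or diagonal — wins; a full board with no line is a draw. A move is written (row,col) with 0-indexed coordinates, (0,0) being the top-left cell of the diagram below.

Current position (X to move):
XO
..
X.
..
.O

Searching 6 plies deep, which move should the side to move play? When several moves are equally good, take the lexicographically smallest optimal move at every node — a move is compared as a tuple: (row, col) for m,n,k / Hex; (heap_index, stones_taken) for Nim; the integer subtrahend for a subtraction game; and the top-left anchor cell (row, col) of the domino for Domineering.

X's best at [XO/../X./../.O]: (1,0)

[XO/../X./../.O] X move#1: (1,0):+1/XO/X./X./../.O*, (1,1):+0/XO/.X/X./../.O, (2,1):+0/XO/../XX/../.O, (3,0):+1/XO/../X./X./.O, (3,1):+0/XO/../X./.X/.O, (4,0):+1/XO/../X./../XO
[XO/X./X./../.O] end (terminal -1, O#2); searched XO/../X./../.O to 6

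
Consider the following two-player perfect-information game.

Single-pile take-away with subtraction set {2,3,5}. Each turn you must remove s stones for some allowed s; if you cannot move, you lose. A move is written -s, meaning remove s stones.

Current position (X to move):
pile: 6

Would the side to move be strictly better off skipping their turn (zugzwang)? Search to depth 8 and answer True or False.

zugzwang(6, X) = False

p1 X@[6]: -2[4]-1 -3[3]-1 -5[1]+1*
p2 O@[1] terminal -1; root [6] d8
if X skipped the turn, O would face:
~ p1 O@[6]: -2[4]-1 -3[3]-1 -5[1]+1*
~ p2 X@[1] terminal -1; root [6] d8
compare (X): move=+1 vs pass=-1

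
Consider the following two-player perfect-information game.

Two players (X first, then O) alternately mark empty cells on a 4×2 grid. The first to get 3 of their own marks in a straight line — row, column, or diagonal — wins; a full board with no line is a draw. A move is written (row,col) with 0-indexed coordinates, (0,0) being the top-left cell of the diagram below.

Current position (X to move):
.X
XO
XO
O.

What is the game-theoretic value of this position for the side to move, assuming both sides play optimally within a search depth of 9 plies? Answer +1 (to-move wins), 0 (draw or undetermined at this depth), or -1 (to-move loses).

ply 1, X at .X/XO/XO/O. | (0,0)=+1→XX/XO/XO/O.*; (3,1)=+0→.X/XO/XO/OX
ply 2: XX/XO/XO/O. is terminal -1 (O); from .X/XO/XO/O. depth 9

value(.X/XO/XO/O., X) = +1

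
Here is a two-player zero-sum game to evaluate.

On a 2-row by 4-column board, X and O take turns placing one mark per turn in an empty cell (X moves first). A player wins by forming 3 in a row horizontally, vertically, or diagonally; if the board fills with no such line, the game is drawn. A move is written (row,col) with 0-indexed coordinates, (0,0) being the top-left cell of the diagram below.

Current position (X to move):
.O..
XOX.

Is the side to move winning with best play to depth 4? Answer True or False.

X winning at [.O../XOX.]: False

[.O../XOX.] X move#1: (0,0):+0/XO../XOX.*, (0,2):+0/.OX./XOX., (0,3):+0/.O.X/XOX., (1,3):-1/.O../XOXX
[XO../XOX.] O move#2: (0,2):+0/XOO./XOX.*, (0,3):+0/XO.O/XOX., (1,3):+0/XO../XOXO
[XOO./XOX.] X move#3: (0,3):+0/XOOX/XOX.*, (1,3):-1/XOO./XOXX
[XOOX/XOX.] O move#4: (1,3):+0/XOOX/XOXO*
[XOOX/XOXO] end (terminal +0, X#5); searched .O../XOX. to 4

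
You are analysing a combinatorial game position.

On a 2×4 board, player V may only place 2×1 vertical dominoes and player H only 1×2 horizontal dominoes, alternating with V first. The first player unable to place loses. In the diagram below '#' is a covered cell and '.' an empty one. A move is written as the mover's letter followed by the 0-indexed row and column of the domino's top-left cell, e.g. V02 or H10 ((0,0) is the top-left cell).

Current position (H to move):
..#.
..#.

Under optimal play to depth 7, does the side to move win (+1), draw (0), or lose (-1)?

[..#./..#.] H move#1: H00:+1/###./..#.*, H10:+1/..#./###.
[###./..#.] V move#2: V03:-1/####/..##*
[####/..##] H move#3: H10:+1/####/####*
[####/####] end (terminal -1, V#4); searched ..#./..#. to 7

value(..#./..#., H) = +1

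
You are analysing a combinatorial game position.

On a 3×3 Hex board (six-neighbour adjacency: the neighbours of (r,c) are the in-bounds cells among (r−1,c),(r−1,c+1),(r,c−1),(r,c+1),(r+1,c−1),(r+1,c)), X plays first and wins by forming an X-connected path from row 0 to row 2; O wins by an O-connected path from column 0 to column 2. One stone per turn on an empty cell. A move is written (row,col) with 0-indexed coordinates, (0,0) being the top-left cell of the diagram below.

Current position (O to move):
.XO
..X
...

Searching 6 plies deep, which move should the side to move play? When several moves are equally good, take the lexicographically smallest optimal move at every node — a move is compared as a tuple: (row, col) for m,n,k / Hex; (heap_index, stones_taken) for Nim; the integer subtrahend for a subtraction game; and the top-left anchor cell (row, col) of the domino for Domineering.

O's best at [.XO/..X/...]: (1,1)

[.XO/..X/...] O move#1: (0,0):-1/OXO/..X/..., (1,0):-1/.XO/O.X/..., (1,1):+1/.XO/.OX/...*, (2,0):-1/.XO/..X/O.., (2,1):-1/.XO/..X/.O., (2,2):-1/.XO/..X/..O
[.XO/.OX/...] X move#2: (0,0):-1/XXO/.OX/...*, (1,0):-1/.XO/XOX/..., (2,0):-1/.XO/.OX/X.., (2,1):-1/.XO/.OX/.X., (2,2):-1/.XO/.OX/..X
[XXO/.OX/...] O move#3: (1,0):+1/XXO/OOX/...*, (2,0):+1/XXO/.OX/O.., (2,1):+1/XXO/.OX/.O., (2,2):+1/XXO/.OX/..O
[XXO/OOX/...] end (terminal -1, X#4); searched .XO/..X/... to 6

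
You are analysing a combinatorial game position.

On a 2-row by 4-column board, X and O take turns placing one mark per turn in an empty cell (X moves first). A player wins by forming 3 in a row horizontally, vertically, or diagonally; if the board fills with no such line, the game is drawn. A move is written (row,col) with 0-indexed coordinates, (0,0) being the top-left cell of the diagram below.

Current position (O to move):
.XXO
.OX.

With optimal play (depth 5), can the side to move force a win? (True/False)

[.XXO/.OX.] O move#1: (0,0):+0/OXXO/.OX.*, (1,0):-1/.XXO/OOX., (1,3):-1/.XXO/.OXO
[OXXO/.OX.] X move#2: (1,0):+0/OXXO/XOX.*, (1,3):+0/OXXO/.OXX
[OXXO/XOX.] O move#3: (1,3):+0/OXXO/XOXO*
[OXXO/XOXO] end (terminal +0, X#4); searched .XXO/.OX. to 5

O winning at [.XXO/.OX.]: False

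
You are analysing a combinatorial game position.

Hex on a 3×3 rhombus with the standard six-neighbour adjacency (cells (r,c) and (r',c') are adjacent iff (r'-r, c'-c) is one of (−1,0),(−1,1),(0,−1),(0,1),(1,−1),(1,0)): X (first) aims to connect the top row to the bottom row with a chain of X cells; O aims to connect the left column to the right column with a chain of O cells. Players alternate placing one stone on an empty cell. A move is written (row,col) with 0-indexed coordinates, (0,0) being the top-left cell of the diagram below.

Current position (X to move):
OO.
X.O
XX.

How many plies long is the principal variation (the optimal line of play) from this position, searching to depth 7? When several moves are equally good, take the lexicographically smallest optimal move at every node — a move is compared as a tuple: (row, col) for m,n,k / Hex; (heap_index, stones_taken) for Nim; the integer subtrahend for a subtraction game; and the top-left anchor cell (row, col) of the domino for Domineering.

p1 X@[OO./X.O/XX.]: (0,2)[OOX/X.O/XX.]-1* (1,1)[OO./XXO/XX.]-1 (2,2)[OO./X.O/XXX]-1
p2 O@[OOX/X.O/XX.]: (1,1)[OOX/XOO/XX.]+1* (2,2)[OOX/X.O/XXO]-1
p3 X@[OOX/XOO/XX.] terminal -1; root [OO./X.O/XX.] d7

PV length from [OO./X.O/XX.]: 2 plies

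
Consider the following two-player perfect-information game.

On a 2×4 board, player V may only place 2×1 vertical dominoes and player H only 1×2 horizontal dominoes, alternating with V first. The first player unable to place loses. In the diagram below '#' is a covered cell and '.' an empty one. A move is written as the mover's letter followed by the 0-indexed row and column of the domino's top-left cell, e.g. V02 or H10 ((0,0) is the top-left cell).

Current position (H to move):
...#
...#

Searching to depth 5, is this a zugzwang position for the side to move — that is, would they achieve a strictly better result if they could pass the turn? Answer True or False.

ply 1, H at ...#/...# | H00=+1→##.#/...#*; H01=+1→.###/...#; H10=+1→...#/##.#; H11=+1→...#/.###
ply 2, V at ##.#/...# | V02=-1→####/..##*
ply 3, H at ####/..## | H10=+1→####/####*
ply 4: ####/#### is terminal -1 (V); from ...#/...# depth 5
if H skipped the turn, V would face:
~ ply 1, V at ...#/...# | V00=-1→#..#/#..#; V01=+1→.#.#/.#.#*; V02=-1→..##/..##
~ ply 2: .#.#/.#.# is terminal -1 (H); from ...#/...# depth 5
compare (H): move=+1 vs pass=-1

zugzwang(...#/...#, H) = False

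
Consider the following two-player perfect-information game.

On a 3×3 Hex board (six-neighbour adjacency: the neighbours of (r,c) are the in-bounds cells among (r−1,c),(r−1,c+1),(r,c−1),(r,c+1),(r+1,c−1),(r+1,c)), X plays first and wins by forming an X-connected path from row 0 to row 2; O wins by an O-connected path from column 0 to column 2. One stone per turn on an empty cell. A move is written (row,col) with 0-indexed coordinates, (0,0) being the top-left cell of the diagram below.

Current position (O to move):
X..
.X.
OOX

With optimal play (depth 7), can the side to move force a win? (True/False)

[X../.X./OOX] O move#1: (0,1):-1/XO./.X./OOX, (0,2):-1/X.O/.X./OOX, (1,0):-1/X../OX./OOX, (1,2):+1/X../.XO/OOX*
[X../.XO/OOX] end (terminal -1, X#2); searched X../.X./OOX to 7

O winning at [X../.X./OOX]: True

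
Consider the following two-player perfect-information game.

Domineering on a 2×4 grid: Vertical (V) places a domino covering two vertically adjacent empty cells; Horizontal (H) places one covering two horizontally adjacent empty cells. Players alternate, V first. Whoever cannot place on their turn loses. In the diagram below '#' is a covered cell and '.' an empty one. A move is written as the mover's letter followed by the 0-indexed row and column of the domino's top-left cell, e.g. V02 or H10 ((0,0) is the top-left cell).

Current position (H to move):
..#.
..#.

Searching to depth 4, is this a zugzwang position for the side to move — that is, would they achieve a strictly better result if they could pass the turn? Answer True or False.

zugzwang(..#./..#., H) = False

p1 H@[..#./..#.]: H00[###./..#.]+1* H10[..#./###.]+1
p2 V@[###./..#.]: V03[####/..##]-1*
p3 H@[####/..##]: H10[####/####]+1*
p4 V@[####/####] terminal -1; root [..#./..#.] d4
pass branch (V moves first from the same position):
  | p1 V@[..#./..#.]: V00[#.#./#.#.]+1* V01[.##./.##.]+1 V03[..##/..##]-1
  | p2 H@[#.#./#.#.] terminal -1; root [..#./..#.] d4
H moving scores +1; H passing scores -1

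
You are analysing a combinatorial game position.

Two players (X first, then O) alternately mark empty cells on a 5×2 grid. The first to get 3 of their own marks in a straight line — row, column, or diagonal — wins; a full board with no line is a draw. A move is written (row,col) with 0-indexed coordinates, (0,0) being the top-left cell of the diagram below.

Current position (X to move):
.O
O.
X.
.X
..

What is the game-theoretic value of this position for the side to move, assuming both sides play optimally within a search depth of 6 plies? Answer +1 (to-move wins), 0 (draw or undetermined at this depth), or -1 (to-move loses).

ply 1, X at .O/O./X./.X/.. | (0,0)=+0→XO/O./X./.X/..; (1,1)=+0→.O/OX/X./.X/..; (2,1)=+1→.O/O./XX/.X/..*; (3,0)=+1→.O/O./X./XX/..; (4,0)=+1→.O/O./X./.X/X.; (4,1)=+0→.O/O./X./.X/.X
ply 2, O at .O/O./XX/.X/.. | (0,0)=-1→OO/O./XX/.X/..*; (1,1)=-1→.O/OO/XX/.X/..; (3,0)=-1→.O/O./XX/OX/..; (4,0)=-1→.O/O./XX/.X/O.; (4,1)=-1→.O/O./XX/.X/.O
ply 3, X at OO/O./XX/.X/.. | (1,1)=+1→OO/OX/XX/.X/..*; (3,0)=+1→OO/O./XX/XX/..; (4,0)=+1→OO/O./XX/.X/X.; (4,1)=+1→OO/O./XX/.X/.X
ply 4: OO/OX/XX/.X/.. is terminal -1 (O); from .O/O./X./.X/.. depth 6

value(.O/O./X./.X/.., X) = +1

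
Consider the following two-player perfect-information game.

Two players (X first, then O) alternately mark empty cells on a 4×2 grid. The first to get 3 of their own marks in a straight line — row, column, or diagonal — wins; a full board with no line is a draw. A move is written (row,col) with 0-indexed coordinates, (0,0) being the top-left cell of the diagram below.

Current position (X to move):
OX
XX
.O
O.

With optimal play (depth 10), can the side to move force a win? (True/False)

p1 X@[OX/XX/.O/O.]: (2,0)[OX/XX/XO/O.]+0* (3,1)[OX/XX/.O/OX]+0
p2 O@[OX/XX/XO/O.]: (3,1)[OX/XX/XO/OO]+0*
p3 X@[OX/XX/XO/OO] terminal +0; root [OX/XX/.O/O.] d10

X winning at [OX/XX/.O/O.]: False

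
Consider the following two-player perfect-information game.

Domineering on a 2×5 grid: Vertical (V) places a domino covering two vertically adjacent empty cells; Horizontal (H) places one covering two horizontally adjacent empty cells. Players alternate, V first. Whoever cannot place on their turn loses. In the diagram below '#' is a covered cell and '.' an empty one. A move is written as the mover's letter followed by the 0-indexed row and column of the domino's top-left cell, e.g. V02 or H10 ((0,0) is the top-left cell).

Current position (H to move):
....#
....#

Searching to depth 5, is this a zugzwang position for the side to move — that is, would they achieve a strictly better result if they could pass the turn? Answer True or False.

ply 1, H at ....#/....# | H00=-1→##..#/....#; H01=+1→.##.#/....#*; H02=-1→..###/....#; H10=-1→....#/##..#; H11=+1→....#/.##.#; H12=-1→....#/..###
ply 2, V at .##.#/....# | V00=-1→###.#/#...#*; V03=-1→.####/...##
ply 3, H at ###.#/#...# | H11=-1→###.#/###.#; H12=+1→###.#/#.###*
ply 4: ###.#/#.### is terminal -1 (V); from ....#/....# depth 5
if H skipped the turn, V would face:
~ ply 1, V at ....#/....# | V00=-1→#...#/#...#*; V01=-1→.#..#/.#..#; V02=-1→..#.#/..#.#; V03=-1→...##/...##
~ ply 2, H at #...#/#...# | H01=+1→###.#/#...#*; H02=+1→#.###/#...#; H11=+1→#...#/###.#; H12=+1→#...#/#.###
~ ply 3, V at ###.#/#...# | V03=-1→#####/#..##*
~ ply 4, H at #####/#..## | H11=+1→#####/#####*
~ ply 5: #####/##### is terminal -1 (V); from ....#/....# depth 5
compare (H): move=+1 vs pass=+1

zugzwang(....#/....#, H) = False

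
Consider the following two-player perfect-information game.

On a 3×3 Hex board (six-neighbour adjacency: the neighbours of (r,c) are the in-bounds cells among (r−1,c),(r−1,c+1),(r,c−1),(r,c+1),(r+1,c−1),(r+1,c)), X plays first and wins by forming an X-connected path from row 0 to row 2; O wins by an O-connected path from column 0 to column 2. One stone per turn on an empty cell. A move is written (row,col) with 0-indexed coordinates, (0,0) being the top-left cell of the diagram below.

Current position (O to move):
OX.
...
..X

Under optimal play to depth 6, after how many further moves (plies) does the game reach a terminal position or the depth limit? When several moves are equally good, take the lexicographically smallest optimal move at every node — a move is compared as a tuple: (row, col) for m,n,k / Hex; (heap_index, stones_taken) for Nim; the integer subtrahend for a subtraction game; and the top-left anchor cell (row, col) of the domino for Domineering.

PV length from [OX./.../..X]: 5 plies

p1 O@[OX./.../..X]: (0,2)[OXO/.../..X]-1 (1,0)[OX./O../..X]-1 (1,1)[OX./.O./..X]+1* (1,2)[OX./..O/..X]-1 (2,0)[OX./.../O.X]-1 (2,1)[OX./.../.OX]-1
p2 X@[OX./.O./..X]: (0,2)[OXX/.O./..X]-1* (1,0)[OX./XO./..X]-1 (1,2)[OX./.OX/..X]-1 (2,0)[OX./.O./X.X]-1 (2,1)[OX./.O./.XX]-1
p3 O@[OXX/.O./..X]: (1,0)[OXX/OO./..X]-1 (1,2)[OXX/.OO/..X]+1* (2,0)[OXX/.O./O.X]-1 (2,1)[OXX/.O./.OX]-1
p4 X@[OXX/.OO/..X]: (1,0)[OXX/XOO/..X]-1* (2,0)[OXX/.OO/X.X]-1 (2,1)[OXX/.OO/.XX]-1
p5 O@[OXX/XOO/..X]: (2,0)[OXX/XOO/O.X]+1* (2,1)[OXX/XOO/.OX]-1
p6 X@[OXX/XOO/O.X] terminal -1; root [OX./.../..X] d6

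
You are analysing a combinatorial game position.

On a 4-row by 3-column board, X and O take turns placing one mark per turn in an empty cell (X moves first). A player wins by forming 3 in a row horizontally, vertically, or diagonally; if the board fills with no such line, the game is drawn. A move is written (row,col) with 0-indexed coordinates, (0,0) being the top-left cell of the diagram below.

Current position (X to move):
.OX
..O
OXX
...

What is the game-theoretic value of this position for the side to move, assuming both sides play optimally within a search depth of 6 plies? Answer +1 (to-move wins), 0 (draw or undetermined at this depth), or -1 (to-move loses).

ply 1, X at .OX/..O/OXX/... | (0,0)=+0→XOX/..O/OXX/...; (1,0)=+1→.OX/X.O/OXX/...*; (1,1)=+1→.OX/.XO/OXX/...; (3,0)=-1→.OX/..O/OXX/X..; (3,1)=+0→.OX/..O/OXX/.X.; (3,2)=-1→.OX/..O/OXX/..X
ply 2, O at .OX/X.O/OXX/... | (0,0)=-1→OOX/X.O/OXX/...*; (1,1)=-1→.OX/XOO/OXX/...; (3,0)=-1→.OX/X.O/OXX/O..; (3,1)=-1→.OX/X.O/OXX/.O.; (3,2)=-1→.OX/X.O/OXX/..O
ply 3, X at OOX/X.O/OXX/... | (1,1)=+1→OOX/XXO/OXX/...*; (3,0)=+0→OOX/X.O/OXX/X..; (3,1)=+1→OOX/X.O/OXX/.X.; (3,2)=+1→OOX/X.O/OXX/..X
ply 4, O at OOX/XXO/OXX/... | (3,0)=-1→OOX/XXO/OXX/O..*; (3,1)=-1→OOX/XXO/OXX/.O.; (3,2)=-1→OOX/XXO/OXX/..O
ply 5, X at OOX/XXO/OXX/O.. | (3,1)=+1→OOX/XXO/OXX/OX.*; (3,2)=+1→OOX/XXO/OXX/O.X
ply 6: OOX/XXO/OXX/OX. is terminal -1 (O); from .OX/..O/OXX/... depth 6

value(.OX/..O/OXX/..., X) = +1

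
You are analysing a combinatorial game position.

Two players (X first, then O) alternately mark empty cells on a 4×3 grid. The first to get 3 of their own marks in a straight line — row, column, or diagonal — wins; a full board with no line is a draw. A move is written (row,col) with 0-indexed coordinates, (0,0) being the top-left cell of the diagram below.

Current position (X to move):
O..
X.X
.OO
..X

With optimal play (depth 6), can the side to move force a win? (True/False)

[O../X.X/.OO/..X] X move#1: (0,1):-1/OX./X.X/.OO/..X, (0,2):-1/O.X/X.X/.OO/..X, (1,1):+1/O../XXX/.OO/..X*, (2,0):-1/O../X.X/XOO/..X, (3,0):-1/O../X.X/.OO/X.X, (3,1):-1/O../X.X/.OO/.XX
[O../XXX/.OO/..X] end (terminal -1, O#2); searched O../X.X/.OO/..X to 6

X winning at [O../X.X/.OO/..X]: True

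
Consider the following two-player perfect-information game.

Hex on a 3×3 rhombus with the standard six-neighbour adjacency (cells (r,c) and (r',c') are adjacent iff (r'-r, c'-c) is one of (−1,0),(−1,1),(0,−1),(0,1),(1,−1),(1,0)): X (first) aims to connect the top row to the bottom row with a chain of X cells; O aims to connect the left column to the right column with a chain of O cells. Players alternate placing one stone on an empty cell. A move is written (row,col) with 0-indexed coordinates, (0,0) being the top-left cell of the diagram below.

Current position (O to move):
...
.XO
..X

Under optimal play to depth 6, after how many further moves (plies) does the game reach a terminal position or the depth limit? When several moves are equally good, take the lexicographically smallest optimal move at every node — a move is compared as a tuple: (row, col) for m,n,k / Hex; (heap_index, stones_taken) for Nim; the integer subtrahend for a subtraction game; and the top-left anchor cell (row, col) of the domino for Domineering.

PV length from [.../.XO/..X]: 6 plies

[.../.XO/..X] O move#1: (0,0):-1/O../.XO/..X*, (0,1):-1/.O./.XO/..X, (0,2):-1/..O/.XO/..X, (1,0):-1/.../OXO/..X, (2,0):-1/.../.XO/O.X, (2,1):-1/.../.XO/.OX
[O../.XO/..X] X move#2: (0,1):+1/OX./.XO/..X*, (0,2):+1/O.X/.XO/..X, (1,0):+1/O../XXO/..X, (2,0):+1/O../.XO/X.X, (2,1):+1/O../.XO/.XX
[OX./.XO/..X] O move#3: (0,2):-1/OXO/.XO/..X*, (1,0):-1/OX./OXO/..X, (2,0):-1/OX./.XO/O.X, (2,1):-1/OX./.XO/.OX
[OXO/.XO/..X] X move#4: (1,0):+1/OXO/XXO/..X*, (2,0):+1/OXO/.XO/X.X, (2,1):+1/OXO/.XO/.XX
[OXO/XXO/..X] O move#5: (2,0):-1/OXO/XXO/O.X*, (2,1):-1/OXO/XXO/.OX
[OXO/XXO/O.X] X move#6: (2,1):+1/OXO/XXO/OXX*
[OXO/XXO/OXX] end (terminal -1, O#7); searched .../.XO/..X to 6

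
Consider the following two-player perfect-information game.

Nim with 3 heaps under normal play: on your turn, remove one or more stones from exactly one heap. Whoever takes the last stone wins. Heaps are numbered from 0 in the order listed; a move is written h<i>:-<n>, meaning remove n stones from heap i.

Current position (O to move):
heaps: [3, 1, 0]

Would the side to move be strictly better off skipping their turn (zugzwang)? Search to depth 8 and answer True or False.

zugzwang((3,1,0), O) = False

p1 O@[(3,1,0)]: h0:-1[(2,1,0)]-1 h0:-2[(1,1,0)]+1* h0:-3[(0,1,0)]-1 h1:-1[(3,0,0)]-1
p2 X@[(1,1,0)]: h0:-1[(0,1,0)]-1* h1:-1[(1,0,0)]-1
p3 O@[(0,1,0)]: h1:-1[(0,0,0)]+1*
p4 X@[(0,0,0)] terminal -1; root [(3,1,0)] d8
if O skipped the turn, X would face:
~ p1 X@[(3,1,0)]: h0:-1[(2,1,0)]-1 h0:-2[(1,1,0)]+1* h0:-3[(0,1,0)]-1 h1:-1[(3,0,0)]-1
~ p2 O@[(1,1,0)]: h0:-1[(0,1,0)]-1* h1:-1[(1,0,0)]-1
~ p3 X@[(0,1,0)]: h1:-1[(0,0,0)]+1*
~ p4 O@[(0,0,0)] terminal -1; root [(3,1,0)] d8
compare (O): move=+1 vs pass=-1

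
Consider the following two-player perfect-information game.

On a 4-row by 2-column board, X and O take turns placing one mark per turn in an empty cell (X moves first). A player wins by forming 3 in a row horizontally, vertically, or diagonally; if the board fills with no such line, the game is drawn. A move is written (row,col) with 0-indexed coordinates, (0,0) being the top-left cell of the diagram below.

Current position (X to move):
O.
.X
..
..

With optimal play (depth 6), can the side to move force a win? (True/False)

X winning at [O./.X/../..]: True

ply 1, X at O./.X/../.. | (0,1)=+0→OX/.X/../..; (1,0)=+0→O./XX/../..; (2,0)=+0→O./.X/X./..; (2,1)=+1→O./.X/.X/..*; (3,0)=+0→O./.X/../X.; (3,1)=+0→O./.X/../.X
ply 2, O at O./.X/.X/.. | (0,1)=-1→OO/.X/.X/..*; (1,0)=-1→O./OX/.X/..; (2,0)=-1→O./.X/OX/..; (3,0)=-1→O./.X/.X/O.; (3,1)=-1→O./.X/.X/.O
ply 3, X at OO/.X/.X/.. | (1,0)=+0→OO/XX/.X/..; (2,0)=+0→OO/.X/XX/..; (3,0)=+0→OO/.X/.X/X.; (3,1)=+1→OO/.X/.X/.X*
ply 4: OO/.X/.X/.X is terminal -1 (O); from O./.X/../.. depth 6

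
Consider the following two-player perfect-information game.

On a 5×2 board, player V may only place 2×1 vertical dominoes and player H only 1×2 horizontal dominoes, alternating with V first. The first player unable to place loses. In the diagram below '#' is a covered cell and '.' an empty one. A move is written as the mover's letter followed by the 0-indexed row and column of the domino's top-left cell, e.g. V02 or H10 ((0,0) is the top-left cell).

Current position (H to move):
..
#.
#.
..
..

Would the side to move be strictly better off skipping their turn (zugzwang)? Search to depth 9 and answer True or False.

zugzwang(../#./#./../.., H) = False

p1 H@[../#./#./../..]: H00[##/#./#./../..]-1 H30[../#./#./##/..]+1* H40[../#./#./../##]+1
p2 V@[../#./#./##/..]: V01[.#/##/#./##/..]-1* V11[../##/##/##/..]-1
p3 H@[.#/##/#./##/..]: H40[.#/##/#./##/##]+1*
p4 V@[.#/##/#./##/##] terminal -1; root [../#./#./../..] d9
suppose H passes — search the same position with V to move:
pass> p1 V@[../#./#./../..]: V01[.#/##/#./../..]-1 V11[../##/##/../..]-1 V21[../#./##/.#/..]+1* V30[../#./#./#./#.]+1 V31[../#./#./.#/.#]+1
pass> p2 H@[../#./##/.#/..]: H00[##/#./##/.#/..]-1* H40[../#./##/.#/##]-1
pass> p3 V@[##/#./##/.#/..]: V30[##/#./##/##/#.]+1*
pass> p4 H@[##/#./##/##/#.] terminal -1; root [../#./#./../..] d9
for H: play +1, pass -1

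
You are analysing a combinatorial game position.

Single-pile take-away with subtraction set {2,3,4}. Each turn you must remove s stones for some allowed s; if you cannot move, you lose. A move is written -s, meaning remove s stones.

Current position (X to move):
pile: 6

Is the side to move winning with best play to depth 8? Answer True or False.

X winning at [6]: False

p1 X@[6]: -2[4]-1* -3[3]-1 -4[2]-1
p2 O@[4]: -2[2]-1 -3[1]+1* -4[0]+1
p3 X@[1] terminal -1; root [6] d8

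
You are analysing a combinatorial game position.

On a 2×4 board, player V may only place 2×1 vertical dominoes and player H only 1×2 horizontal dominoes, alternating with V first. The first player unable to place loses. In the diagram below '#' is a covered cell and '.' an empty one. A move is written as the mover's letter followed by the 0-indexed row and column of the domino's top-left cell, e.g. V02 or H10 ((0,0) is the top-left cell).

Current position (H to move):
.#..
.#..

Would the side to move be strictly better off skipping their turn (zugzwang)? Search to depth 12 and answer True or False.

zugzwang(.#../.#.., H) = False

ply 1, H at .#../.#.. | H02=+1→.###/.#..*; H12=+1→.#../.###
ply 2, V at .###/.#.. | V00=-1→####/##..*
ply 3, H at ####/##.. | H12=+1→####/####*
ply 4: ####/#### is terminal -1 (V); from .#../.#.. depth 12
suppose H passes — search the same position with V to move:
pass> ply 1, V at .#../.#.. | V00=-1→##../##..; V02=+1→.##./.##.*; V03=+1→.#.#/.#.#
pass> ply 2: .##./.##. is terminal -1 (H); from .#../.#.. depth 12
for H: play +1, pass -1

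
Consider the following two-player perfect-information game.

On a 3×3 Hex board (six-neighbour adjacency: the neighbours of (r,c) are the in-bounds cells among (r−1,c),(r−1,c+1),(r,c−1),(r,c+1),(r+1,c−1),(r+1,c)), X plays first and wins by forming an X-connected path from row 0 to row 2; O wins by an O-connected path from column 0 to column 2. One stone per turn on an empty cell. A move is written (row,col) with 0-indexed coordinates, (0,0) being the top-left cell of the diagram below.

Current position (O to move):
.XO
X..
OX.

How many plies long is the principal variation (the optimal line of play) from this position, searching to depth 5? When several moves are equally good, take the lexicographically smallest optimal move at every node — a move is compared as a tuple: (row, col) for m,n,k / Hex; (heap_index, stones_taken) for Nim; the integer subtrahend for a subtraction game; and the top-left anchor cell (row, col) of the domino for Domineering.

PV length from [.XO/X../OX.]: 1 ply

ply 1, O at .XO/X../OX. | (0,0)=-1→OXO/X../OX.; (1,1)=+1→.XO/XO./OX.*; (1,2)=-1→.XO/X.O/OX.; (2,2)=-1→.XO/X../OXO
ply 2: .XO/XO./OX. is terminal -1 (X); from .XO/X../OX. depth 5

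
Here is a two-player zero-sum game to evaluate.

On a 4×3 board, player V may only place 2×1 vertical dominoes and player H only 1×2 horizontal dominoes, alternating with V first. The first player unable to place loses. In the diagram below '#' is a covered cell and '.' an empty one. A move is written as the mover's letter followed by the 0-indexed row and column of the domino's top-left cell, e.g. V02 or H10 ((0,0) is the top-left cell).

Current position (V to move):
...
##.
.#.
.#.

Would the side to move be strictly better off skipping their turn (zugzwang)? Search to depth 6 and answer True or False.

[.../##./.#./.#.] V move#1: V02:+1/..#/###/.#./.#.*, V12:+1/.../###/.##/.#., V20:+1/.../##./##./##., V22:+1/.../##./.##/.##
[..#/###/.#./.#.] H move#2: H00:-1/###/###/.#./.#.*
[###/###/.#./.#.] V move#3: V20:+1/###/###/##./##.*, V22:+1/###/###/.##/.##
[###/###/##./##.] end (terminal -1, H#4); searched .../##./.#./.#. to 6
suppose V passes — search the same position with H to move:
pass> [.../##./.#./.#.] H move#1: H00:-1/##./##./.#./.#.*, H01:-1/.##/##./.#./.#.
pass> [##./##./.#./.#.] V move#2: V02:+1/###/###/.#./.#.*, V12:+1/##./###/.##/.#., V20:+1/##./##./##./##., V22:+1/##./##./.##/.##
pass> [###/###/.#./.#.] end (terminal -1, H#3); searched .../##./.#./.#. to 6
for V: play +1, pass +1

zugzwang(.../##./.#./.#., V) = False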